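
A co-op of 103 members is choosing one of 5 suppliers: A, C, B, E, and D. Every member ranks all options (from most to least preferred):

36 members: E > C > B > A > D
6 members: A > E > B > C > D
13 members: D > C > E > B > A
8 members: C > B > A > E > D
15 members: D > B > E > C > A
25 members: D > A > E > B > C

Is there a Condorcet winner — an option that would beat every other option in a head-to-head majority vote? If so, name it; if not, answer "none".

D vs A: 53–50 for D.
D vs C: 53–50 for D.
D vs B: 53–50 for D.
D vs E: 53–50 for D.
D beats every other option head-to-head.

D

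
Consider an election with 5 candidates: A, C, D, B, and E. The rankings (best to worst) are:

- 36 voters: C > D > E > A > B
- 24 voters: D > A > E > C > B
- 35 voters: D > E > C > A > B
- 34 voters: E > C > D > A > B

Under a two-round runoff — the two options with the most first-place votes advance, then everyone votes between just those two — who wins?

C

Round 1 first-place votes: A 0, C 36, D 59, B 0, E 34.
D and C advance.
Runoff: D is preferred to C by 59 voters; C by 70.
C wins the runoff.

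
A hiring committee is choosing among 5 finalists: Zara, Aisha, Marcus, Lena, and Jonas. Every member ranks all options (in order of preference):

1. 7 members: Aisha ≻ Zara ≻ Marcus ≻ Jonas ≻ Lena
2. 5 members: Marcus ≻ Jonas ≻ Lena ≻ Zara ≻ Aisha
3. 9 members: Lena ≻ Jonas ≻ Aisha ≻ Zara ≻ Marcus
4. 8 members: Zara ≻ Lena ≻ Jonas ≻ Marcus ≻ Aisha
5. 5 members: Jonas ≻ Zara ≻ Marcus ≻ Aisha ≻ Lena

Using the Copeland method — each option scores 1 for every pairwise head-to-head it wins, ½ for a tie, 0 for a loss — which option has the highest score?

Zara: beats Aisha, Marcus, and Lena; loses to Jonas → score 3.
Aisha: loses to Zara, Marcus, Lena, and Jonas → score 0.
Marcus: beats Aisha; ties Lena; loses to Zara and Jonas → score 1.5.
Lena: beats Aisha; ties Marcus and Jonas; loses to Zara → score 2.
Jonas: beats Zara, Aisha, and Marcus; ties Lena → score 3.5.
Jonas has the best pairwise record.

Jonas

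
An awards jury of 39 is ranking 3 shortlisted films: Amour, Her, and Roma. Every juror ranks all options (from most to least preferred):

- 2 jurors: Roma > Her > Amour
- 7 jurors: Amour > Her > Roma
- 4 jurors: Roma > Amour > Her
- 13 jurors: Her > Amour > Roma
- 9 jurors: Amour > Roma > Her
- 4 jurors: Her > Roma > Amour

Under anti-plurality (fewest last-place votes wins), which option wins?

Amour

Last-place votes: Amour 6, Her 13, Roma 20.
Amour is ranked last by the fewest voters, so Amour wins.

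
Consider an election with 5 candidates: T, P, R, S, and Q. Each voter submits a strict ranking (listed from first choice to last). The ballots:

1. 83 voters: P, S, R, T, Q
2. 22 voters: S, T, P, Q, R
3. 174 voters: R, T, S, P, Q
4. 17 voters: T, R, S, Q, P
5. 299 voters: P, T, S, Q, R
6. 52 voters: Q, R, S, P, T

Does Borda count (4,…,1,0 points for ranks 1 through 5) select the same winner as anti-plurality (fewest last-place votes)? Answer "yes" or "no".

Borda — scores: T 1636, P 1798, R 1069, S 1421, Q 546. Winner: P.
Anti-plurality — last-place votes: T 52, P 17, R 321, S 0, Q 257. Winner: S.
The two methods disagree.

no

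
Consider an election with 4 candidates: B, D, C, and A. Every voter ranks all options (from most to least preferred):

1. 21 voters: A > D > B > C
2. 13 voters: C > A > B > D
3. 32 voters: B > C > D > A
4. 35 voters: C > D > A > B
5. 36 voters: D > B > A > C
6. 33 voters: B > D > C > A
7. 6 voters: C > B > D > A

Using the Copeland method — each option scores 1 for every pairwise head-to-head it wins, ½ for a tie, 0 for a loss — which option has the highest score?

D

B: beats C and A; loses to D → score 2.
D: beats B, C, and A → score 3.
C: beats A; loses to B and D → score 1.
A: loses to B, D, and C → score 0.
D has the best pairwise record.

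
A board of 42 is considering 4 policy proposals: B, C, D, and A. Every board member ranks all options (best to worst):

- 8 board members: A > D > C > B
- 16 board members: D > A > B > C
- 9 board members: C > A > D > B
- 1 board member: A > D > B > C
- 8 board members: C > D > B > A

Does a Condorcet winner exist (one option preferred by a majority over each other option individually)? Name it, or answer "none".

D

D vs B: 42–0 for D.
D vs C: 25–17 for D.
D vs A: 24–18 for D.
D beats every other option head-to-head.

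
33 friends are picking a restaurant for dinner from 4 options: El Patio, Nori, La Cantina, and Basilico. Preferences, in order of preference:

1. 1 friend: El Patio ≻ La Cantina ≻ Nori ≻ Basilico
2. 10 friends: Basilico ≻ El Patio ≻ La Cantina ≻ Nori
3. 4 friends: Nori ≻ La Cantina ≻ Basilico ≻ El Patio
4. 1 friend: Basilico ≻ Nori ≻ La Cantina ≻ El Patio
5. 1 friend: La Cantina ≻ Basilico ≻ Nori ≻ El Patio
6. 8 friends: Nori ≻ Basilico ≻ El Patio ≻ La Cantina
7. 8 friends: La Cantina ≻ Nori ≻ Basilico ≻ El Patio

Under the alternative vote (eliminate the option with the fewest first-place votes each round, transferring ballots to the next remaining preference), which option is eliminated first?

El Patio

Round 1: El Patio 1, Nori 12, La Cantina 9, Basilico 11. Eliminate El Patio.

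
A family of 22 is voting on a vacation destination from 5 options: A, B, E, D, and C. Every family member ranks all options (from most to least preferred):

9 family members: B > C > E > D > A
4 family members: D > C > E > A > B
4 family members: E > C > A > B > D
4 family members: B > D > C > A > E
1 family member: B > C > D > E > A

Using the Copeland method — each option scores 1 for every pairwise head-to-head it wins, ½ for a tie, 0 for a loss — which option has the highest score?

A: loses to B, E, D, and C → score 0.
B: beats A, E, D, and C → score 4.
E: beats A and D; loses to B and C → score 2.
D: beats A; loses to B, E, and C → score 1.
C: beats A, E, and D; loses to B → score 3.
B has the best pairwise record.

B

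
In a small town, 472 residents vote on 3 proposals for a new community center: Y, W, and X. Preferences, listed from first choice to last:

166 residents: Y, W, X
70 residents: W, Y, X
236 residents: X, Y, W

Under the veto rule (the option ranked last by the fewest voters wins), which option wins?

Last-place votes: Y 0, W 236, X 236.
Y is ranked last by the fewest voters, so Y wins.

Y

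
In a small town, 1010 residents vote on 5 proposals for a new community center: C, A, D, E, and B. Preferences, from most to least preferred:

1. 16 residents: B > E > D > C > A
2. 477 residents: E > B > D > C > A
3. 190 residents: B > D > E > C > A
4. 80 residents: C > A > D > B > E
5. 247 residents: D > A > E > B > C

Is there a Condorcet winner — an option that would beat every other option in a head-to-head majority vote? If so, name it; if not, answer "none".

none

Checking pairwise contests:
D beats C 930–80.
C beats A 763–247.
B beats D 683–327.
D beats E 517–493.
E beats B 724–286.
Every option loses at least one head-to-head, so there is no Condorcet winner.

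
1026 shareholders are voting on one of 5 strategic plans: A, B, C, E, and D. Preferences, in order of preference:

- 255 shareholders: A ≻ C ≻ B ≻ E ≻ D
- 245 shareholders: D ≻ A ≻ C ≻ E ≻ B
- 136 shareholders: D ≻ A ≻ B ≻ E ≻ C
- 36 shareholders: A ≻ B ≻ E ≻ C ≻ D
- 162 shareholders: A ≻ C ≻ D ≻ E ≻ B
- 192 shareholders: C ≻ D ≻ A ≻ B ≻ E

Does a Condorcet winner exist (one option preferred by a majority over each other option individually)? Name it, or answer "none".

none

Checking pairwise contests:
D beats A 573–453.
A beats B 1026–0.
A beats C 834–192.
A beats E 1026–0.
C beats D 645–381.
Every option loses at least one head-to-head, so there is no Condorcet winner.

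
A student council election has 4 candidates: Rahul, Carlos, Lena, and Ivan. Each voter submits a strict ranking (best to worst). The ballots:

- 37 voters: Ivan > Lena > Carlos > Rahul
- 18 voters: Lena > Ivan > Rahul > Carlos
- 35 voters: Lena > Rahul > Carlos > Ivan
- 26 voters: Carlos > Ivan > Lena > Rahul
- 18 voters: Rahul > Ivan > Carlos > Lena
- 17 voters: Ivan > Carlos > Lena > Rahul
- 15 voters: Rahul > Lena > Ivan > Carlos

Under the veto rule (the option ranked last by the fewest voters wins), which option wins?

Lena

Last-place votes: Rahul 80, Carlos 33, Lena 18, Ivan 35.
Lena is ranked last by the fewest voters, so Lena wins.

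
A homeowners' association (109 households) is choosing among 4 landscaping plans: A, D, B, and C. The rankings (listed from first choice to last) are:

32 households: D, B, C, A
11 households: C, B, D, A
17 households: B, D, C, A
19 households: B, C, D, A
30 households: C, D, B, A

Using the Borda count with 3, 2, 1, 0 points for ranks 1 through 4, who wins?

A: 32·0 + 11·0 + 17·0 + 19·0 + 30·0 = 0
D: 32·3 + 11·1 + 17·2 + 19·1 + 30·2 = 220
B: 32·2 + 11·2 + 17·3 + 19·3 + 30·1 = 224
C: 32·1 + 11·3 + 17·1 + 19·2 + 30·3 = 210
B has the highest Borda score (224).

B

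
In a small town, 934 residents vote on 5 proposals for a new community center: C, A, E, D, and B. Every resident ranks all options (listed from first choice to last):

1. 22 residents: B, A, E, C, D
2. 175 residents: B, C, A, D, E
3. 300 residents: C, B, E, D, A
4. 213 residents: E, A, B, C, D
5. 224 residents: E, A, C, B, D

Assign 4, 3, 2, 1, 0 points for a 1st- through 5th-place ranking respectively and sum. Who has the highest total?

C: 22·1 + 175·3 + 300·4 + 213·1 + 224·2 = 2408
A: 22·3 + 175·2 + 300·0 + 213·3 + 224·3 = 1727
E: 22·2 + 175·0 + 300·2 + 213·4 + 224·4 = 2392
D: 22·0 + 175·1 + 300·1 + 213·0 + 224·0 = 475
B: 22·4 + 175·4 + 300·3 + 213·2 + 224·1 = 2338
C has the highest Borda score (2408).

C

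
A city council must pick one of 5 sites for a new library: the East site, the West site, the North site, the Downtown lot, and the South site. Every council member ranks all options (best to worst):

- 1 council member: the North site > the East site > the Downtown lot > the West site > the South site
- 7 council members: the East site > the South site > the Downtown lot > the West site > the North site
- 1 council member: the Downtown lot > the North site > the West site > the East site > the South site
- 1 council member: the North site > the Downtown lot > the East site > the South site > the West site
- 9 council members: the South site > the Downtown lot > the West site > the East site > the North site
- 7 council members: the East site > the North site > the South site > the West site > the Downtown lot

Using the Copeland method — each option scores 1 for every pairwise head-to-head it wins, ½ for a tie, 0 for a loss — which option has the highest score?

the East site: beats the West site, the North site, the Downtown lot, and the South site → score 4.
the West site: beats the North site; loses to the East site, the Downtown lot, and the South site → score 1.
the North site: loses to the East site, the West site, the Downtown lot, and the South site → score 0.
the Downtown lot: beats the West site and the North site; loses to the East site and the South site → score 2.
the South site: beats the West site, the North site, and the Downtown lot; loses to the East site → score 3.
the East site has the best pairwise record.

the East site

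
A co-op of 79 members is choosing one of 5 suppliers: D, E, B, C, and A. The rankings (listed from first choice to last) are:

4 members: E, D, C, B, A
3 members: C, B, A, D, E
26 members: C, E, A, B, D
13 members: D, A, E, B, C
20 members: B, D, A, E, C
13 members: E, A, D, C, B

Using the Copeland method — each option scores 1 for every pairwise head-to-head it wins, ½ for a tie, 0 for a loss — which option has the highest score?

E

D: beats C; loses to E, B, and A → score 1.
E: beats D, B, C, and A → score 4.
B: beats D; loses to E, C, and A → score 1.
C: beats B; loses to D, E, and A → score 1.
A: beats D, B, and C; loses to E → score 3.
E has the best pairwise record.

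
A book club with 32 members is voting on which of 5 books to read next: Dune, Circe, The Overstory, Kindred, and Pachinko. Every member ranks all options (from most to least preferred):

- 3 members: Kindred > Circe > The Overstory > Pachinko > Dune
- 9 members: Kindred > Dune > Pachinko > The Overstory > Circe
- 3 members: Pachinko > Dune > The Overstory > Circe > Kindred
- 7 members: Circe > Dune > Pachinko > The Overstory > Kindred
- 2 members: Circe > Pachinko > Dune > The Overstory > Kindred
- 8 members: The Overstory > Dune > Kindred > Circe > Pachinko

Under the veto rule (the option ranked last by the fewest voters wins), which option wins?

The Overstory

Last-place votes: Dune 3, Circe 9, The Overstory 0, Kindred 12, Pachinko 8.
The Overstory is ranked last by the fewest voters, so The Overstory wins.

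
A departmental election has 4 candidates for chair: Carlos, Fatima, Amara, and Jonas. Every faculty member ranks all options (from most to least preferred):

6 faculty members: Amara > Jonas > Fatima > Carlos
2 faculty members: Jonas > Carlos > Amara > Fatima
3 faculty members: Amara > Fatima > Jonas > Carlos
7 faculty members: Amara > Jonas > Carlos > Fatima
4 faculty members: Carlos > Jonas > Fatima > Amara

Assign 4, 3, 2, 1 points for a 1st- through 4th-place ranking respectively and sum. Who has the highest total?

Amara

Carlos: 6·1 + 2·3 + 3·1 + 7·2 + 4·4 = 45
Fatima: 6·2 + 2·1 + 3·3 + 7·1 + 4·2 = 38
Amara: 6·4 + 2·2 + 3·4 + 7·4 + 4·1 = 72
Jonas: 6·3 + 2·4 + 3·2 + 7·3 + 4·3 = 65
Amara has the highest Borda score (72).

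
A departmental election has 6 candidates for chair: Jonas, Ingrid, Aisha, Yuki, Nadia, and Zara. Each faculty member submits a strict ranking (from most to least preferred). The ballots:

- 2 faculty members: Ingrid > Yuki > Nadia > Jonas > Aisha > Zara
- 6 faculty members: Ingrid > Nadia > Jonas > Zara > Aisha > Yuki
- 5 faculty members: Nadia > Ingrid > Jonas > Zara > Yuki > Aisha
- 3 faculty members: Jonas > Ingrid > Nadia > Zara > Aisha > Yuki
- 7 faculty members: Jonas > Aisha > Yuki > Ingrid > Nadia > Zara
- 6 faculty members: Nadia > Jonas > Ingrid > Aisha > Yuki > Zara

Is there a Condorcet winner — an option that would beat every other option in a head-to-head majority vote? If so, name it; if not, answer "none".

none

Checking pairwise contests:
Nadia beats Jonas 19–10.
Jonas beats Ingrid 16–13.
Jonas beats Aisha 29–0.
Jonas beats Yuki 27–2.
Ingrid beats Nadia 18–11.
Jonas beats Zara 29–0.
Every option loses at least one head-to-head, so there is no Condorcet winner.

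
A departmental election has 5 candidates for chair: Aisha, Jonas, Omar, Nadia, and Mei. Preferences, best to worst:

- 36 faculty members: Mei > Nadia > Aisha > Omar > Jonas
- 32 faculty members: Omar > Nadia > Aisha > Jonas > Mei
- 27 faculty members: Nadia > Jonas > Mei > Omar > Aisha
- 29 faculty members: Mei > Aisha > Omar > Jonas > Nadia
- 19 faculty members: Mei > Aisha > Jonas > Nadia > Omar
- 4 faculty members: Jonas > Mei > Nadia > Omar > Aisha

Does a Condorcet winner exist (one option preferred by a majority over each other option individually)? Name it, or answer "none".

Mei

Mei vs Aisha: 115–32 for Mei.
Mei vs Jonas: 84–63 for Mei.
Mei vs Omar: 115–32 for Mei.
Mei vs Nadia: 88–59 for Mei.
Mei beats every other option head-to-head.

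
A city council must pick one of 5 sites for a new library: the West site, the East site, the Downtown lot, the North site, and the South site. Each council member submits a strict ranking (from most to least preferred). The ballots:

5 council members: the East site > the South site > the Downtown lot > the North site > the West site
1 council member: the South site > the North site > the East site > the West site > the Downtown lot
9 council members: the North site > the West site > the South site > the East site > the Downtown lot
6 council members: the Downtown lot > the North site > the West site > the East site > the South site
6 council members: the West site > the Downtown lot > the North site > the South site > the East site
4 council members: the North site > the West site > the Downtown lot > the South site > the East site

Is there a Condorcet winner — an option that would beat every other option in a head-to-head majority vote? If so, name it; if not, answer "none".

none

Checking pairwise contests:
the North site beats the West site 25–6.
the West site beats the East site 25–6.
the West site beats the Downtown lot 20–11.
the Downtown lot beats the North site 17–14.
the West site beats the South site 25–6.
Every option loses at least one head-to-head, so there is no Condorcet winner.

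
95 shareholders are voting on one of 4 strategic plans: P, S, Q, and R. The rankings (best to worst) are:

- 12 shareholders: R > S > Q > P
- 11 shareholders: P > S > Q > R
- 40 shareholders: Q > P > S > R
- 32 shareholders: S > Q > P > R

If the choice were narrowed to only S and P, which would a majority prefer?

Voters preferring S to P: 44; preferring P to S: 51.
P wins the head-to-head.

P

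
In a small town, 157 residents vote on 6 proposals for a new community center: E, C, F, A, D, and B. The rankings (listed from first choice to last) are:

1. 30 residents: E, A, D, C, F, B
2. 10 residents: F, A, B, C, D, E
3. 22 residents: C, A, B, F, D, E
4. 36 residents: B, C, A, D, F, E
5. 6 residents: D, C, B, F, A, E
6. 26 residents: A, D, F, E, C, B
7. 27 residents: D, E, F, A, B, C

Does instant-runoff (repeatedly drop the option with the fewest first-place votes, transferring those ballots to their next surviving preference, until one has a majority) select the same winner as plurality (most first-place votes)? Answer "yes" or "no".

Instant-runoff — R1 E 30, C 22, F 10, A 26, D 33, B 36 (F out); R2 E 30, C 22, A 36, D 33, B 36 (C out); R3 E 30, A 58, D 33, B 36 (E out); R4 A 88, D 33, B 36 (A winner). Winner: A.
Plurality — first-place votes: E 30, C 22, F 10, A 26, D 33, B 36. Winner: B.
The two methods disagree.

no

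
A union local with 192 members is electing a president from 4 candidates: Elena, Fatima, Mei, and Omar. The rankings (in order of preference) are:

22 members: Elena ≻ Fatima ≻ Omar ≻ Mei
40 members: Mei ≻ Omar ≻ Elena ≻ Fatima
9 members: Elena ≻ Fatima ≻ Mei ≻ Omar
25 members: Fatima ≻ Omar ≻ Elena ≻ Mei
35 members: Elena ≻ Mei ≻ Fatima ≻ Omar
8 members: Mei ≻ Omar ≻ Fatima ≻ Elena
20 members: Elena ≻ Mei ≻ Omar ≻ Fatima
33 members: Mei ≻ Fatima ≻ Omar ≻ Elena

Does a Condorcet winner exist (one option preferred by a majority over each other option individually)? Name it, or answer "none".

Checking pairwise contests:
Omar beats Elena 106–86.
Elena beats Fatima 126–66.
Elena beats Mei 111–81.
Fatima beats Omar 124–68.
Every option loses at least one head-to-head, so there is no Condorcet winner.

none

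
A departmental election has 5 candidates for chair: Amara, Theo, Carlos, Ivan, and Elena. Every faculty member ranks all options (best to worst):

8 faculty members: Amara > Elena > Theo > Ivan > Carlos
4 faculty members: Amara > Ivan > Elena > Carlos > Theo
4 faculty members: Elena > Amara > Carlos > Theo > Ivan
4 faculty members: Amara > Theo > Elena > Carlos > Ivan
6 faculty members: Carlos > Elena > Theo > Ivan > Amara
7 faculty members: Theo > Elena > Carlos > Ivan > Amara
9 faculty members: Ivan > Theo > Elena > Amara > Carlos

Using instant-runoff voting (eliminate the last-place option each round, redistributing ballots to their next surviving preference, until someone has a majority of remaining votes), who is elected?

Round 1: Amara 16, Theo 7, Carlos 6, Ivan 9, Elena 4. Eliminate Elena.
Round 2: Amara 20, Theo 7, Carlos 6, Ivan 9. Eliminate Carlos.
Round 3: Amara 20, Theo 13, Ivan 9. Eliminate Ivan.
Round 4: Amara 20, Theo 22. Theo has a majority.

Theo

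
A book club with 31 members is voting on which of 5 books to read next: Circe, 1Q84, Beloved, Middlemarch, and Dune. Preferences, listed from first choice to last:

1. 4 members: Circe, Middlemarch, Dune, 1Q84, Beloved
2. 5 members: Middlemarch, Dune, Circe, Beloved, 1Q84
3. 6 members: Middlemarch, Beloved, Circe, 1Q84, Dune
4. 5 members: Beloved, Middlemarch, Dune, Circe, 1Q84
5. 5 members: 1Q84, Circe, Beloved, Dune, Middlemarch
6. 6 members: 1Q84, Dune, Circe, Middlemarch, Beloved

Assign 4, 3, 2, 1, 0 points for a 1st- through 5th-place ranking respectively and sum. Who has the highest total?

Middlemarch

Circe: 4·4 + 5·2 + 6·2 + 5·1 + 5·3 + 6·2 = 70
1Q84: 4·1 + 5·0 + 6·1 + 5·0 + 5·4 + 6·4 = 54
Beloved: 4·0 + 5·1 + 6·3 + 5·4 + 5·2 + 6·0 = 53
Middlemarch: 4·3 + 5·4 + 6·4 + 5·3 + 5·0 + 6·1 = 77
Dune: 4·2 + 5·3 + 6·0 + 5·2 + 5·1 + 6·3 = 56
Middlemarch has the highest Borda score (77).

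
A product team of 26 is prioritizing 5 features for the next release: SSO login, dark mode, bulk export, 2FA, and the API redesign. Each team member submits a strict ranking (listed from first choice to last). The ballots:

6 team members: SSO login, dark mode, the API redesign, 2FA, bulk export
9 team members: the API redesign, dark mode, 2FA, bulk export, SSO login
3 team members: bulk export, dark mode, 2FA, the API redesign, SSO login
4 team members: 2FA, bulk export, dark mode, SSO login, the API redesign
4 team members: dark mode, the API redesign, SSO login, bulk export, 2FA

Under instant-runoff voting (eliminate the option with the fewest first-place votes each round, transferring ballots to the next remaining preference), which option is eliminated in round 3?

SSO login

Round 1: SSO login 6, dark mode 4, bulk export 3, 2FA 4, the API redesign 9. Eliminate bulk export.
Round 2: SSO login 6, dark mode 7, 2FA 4, the API redesign 9. Eliminate 2FA.
Round 3: SSO login 6, dark mode 11, the API redesign 9. Eliminate SSO login.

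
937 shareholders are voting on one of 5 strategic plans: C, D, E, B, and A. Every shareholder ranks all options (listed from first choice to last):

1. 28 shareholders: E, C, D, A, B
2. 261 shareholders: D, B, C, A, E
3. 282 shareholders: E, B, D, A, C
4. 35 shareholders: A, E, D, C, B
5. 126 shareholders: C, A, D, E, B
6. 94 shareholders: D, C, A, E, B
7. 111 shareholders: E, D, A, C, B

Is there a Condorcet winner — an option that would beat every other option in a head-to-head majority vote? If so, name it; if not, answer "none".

D

D vs C: 783–154 for D.
D vs E: 481–456 for D.
D vs B: 655–282 for D.
D vs A: 776–161 for D.
D beats every other option head-to-head.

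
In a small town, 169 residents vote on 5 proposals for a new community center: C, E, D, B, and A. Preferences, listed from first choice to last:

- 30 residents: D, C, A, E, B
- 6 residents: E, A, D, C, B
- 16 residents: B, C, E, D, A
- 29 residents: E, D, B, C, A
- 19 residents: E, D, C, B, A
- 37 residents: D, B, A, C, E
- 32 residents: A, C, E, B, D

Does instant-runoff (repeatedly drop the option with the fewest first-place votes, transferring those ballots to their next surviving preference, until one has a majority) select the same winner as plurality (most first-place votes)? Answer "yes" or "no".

no

Instant-runoff — R1 C 0, E 54, D 67, B 16, A 32 (C out); R2 E 54, D 67, B 16, A 32 (B out); R3 E 70, D 67, A 32 (A out); R4 E 102, D 67 (E winner). Winner: E.
Plurality — first-place votes: C 0, E 54, D 67, B 16, A 32. Winner: D.
The two methods disagree.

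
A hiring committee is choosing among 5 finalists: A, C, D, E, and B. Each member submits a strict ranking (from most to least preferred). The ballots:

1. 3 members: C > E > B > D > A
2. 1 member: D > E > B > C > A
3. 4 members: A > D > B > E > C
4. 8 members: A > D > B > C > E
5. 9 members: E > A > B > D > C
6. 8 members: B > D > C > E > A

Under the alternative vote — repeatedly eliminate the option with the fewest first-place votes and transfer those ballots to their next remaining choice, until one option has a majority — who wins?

E

Round 1: A 12, C 3, D 1, E 9, B 8. Eliminate D.
Round 2: A 12, C 3, E 10, B 8. Eliminate C.
Round 3: A 12, E 13, B 8. Eliminate B.
Round 4: A 12, E 21. E has a majority.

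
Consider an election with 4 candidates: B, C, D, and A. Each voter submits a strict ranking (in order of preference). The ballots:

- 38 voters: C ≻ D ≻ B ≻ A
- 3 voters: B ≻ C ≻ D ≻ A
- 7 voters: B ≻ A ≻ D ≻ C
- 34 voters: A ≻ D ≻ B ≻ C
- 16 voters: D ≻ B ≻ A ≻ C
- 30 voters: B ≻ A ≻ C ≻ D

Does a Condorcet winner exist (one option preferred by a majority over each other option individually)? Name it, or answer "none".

none

Checking pairwise contests:
D beats B 88–40.
B beats C 90–38.
C beats D 71–57.
B beats A 94–34.
Every option loses at least one head-to-head, so there is no Condorcet winner.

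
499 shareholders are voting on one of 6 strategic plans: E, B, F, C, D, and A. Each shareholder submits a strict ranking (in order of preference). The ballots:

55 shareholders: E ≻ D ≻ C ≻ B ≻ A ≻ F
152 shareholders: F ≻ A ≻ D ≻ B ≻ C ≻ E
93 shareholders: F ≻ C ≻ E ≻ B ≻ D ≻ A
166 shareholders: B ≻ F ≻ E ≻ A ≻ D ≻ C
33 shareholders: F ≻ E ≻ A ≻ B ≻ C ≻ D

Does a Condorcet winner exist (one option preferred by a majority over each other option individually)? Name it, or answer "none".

F

F vs E: 444–55 for F.
F vs B: 278–221 for F.
F vs C: 444–55 for F.
F vs D: 444–55 for F.
F vs A: 444–55 for F.
F beats every other option head-to-head.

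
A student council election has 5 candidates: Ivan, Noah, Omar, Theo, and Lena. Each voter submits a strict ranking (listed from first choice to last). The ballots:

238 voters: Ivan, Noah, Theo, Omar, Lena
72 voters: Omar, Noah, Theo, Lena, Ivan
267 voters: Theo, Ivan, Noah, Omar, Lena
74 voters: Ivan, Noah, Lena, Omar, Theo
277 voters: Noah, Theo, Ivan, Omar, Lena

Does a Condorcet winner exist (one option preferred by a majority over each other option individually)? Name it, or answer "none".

none

Checking pairwise contests:
Theo beats Ivan 616–312.
Ivan beats Noah 579–349.
Ivan beats Omar 856–72.
Noah beats Theo 661–267.
Ivan beats Lena 856–72.
Every option loses at least one head-to-head, so there is no Condorcet winner.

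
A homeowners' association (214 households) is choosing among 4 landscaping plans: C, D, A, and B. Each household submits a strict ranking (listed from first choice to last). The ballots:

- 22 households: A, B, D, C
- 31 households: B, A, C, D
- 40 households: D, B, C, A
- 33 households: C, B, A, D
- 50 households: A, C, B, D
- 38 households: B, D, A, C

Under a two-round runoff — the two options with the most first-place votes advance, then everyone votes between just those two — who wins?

B

Round 1 first-place votes: C 33, D 40, A 72, B 69.
A and B advance.
Runoff: A is preferred to B by 72 voters; B by 142.
B wins the runoff.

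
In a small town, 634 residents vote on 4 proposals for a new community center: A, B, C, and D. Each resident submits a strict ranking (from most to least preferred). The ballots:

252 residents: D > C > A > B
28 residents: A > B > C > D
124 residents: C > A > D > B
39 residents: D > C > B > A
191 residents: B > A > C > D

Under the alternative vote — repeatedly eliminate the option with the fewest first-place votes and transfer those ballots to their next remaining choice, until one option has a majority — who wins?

D

Round 1: A 28, B 191, C 124, D 291. Eliminate A.
Round 2: B 219, C 124, D 291. Eliminate C.
Round 3: B 219, D 415. D has a majority.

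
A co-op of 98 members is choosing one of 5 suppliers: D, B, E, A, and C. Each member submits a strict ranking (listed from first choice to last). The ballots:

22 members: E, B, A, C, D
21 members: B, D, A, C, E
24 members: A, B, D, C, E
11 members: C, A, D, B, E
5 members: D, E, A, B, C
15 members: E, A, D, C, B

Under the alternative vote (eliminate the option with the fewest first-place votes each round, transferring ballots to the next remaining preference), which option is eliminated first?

Round 1: D 5, B 21, E 37, A 24, C 11. Eliminate D.

D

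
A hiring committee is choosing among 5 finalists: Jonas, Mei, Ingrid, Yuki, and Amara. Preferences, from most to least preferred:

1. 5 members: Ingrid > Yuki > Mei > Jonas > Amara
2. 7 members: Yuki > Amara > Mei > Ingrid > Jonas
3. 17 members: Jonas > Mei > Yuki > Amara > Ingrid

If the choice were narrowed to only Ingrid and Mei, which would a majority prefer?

Voters preferring Ingrid to Mei: 5; preferring Mei to Ingrid: 24.
Mei wins the head-to-head.

Mei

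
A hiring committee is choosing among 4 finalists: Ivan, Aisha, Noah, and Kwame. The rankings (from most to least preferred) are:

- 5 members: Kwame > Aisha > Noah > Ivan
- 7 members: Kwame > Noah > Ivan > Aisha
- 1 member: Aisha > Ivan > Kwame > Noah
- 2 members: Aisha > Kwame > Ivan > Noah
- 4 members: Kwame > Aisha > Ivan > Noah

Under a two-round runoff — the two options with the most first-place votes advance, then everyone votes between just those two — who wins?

Round 1 first-place votes: Ivan 0, Aisha 3, Noah 0, Kwame 16.
Kwame and Aisha advance.
Runoff: Kwame is preferred to Aisha by 16 voters; Aisha by 3.
Kwame wins the runoff.

Kwame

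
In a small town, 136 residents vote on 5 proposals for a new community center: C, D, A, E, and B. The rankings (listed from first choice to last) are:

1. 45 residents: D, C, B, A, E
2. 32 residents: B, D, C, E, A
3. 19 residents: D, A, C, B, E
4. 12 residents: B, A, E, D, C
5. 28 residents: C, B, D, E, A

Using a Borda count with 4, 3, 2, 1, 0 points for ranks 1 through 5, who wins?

C: 45·3 + 32·2 + 19·2 + 12·0 + 28·4 = 349
D: 45·4 + 32·3 + 19·4 + 12·1 + 28·2 = 420
A: 45·1 + 32·0 + 19·3 + 12·3 + 28·0 = 138
E: 45·0 + 32·1 + 19·0 + 12·2 + 28·1 = 84
B: 45·2 + 32·4 + 19·1 + 12·4 + 28·3 = 369
D has the highest Borda score (420).

D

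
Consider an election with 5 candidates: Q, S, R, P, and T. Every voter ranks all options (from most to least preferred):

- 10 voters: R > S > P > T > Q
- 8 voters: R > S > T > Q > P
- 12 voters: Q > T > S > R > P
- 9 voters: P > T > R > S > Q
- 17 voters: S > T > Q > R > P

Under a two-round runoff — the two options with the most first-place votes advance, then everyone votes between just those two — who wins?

Round 1 first-place votes: Q 12, S 17, R 18, P 9, T 0.
R and S advance.
Runoff: R is preferred to S by 27 voters; S by 29.
S wins the runoff.

S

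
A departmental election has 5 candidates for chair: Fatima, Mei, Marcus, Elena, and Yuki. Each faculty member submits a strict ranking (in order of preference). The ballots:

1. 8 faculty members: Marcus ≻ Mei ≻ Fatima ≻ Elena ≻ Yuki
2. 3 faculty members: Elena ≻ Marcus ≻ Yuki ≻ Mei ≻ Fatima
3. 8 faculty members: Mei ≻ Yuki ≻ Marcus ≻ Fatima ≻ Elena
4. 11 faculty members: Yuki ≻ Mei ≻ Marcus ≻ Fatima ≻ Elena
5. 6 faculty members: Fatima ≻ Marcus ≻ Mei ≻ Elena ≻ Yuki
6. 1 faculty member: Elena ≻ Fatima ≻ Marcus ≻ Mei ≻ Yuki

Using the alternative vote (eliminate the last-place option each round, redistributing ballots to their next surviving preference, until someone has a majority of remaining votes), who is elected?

Round 1: Fatima 6, Mei 8, Marcus 8, Elena 4, Yuki 11. Eliminate Elena.
Round 2: Fatima 7, Mei 8, Marcus 11, Yuki 11. Eliminate Fatima.
Round 3: Mei 8, Marcus 18, Yuki 11. Eliminate Mei.
Round 4: Marcus 18, Yuki 19. Yuki has a majority.

Yuki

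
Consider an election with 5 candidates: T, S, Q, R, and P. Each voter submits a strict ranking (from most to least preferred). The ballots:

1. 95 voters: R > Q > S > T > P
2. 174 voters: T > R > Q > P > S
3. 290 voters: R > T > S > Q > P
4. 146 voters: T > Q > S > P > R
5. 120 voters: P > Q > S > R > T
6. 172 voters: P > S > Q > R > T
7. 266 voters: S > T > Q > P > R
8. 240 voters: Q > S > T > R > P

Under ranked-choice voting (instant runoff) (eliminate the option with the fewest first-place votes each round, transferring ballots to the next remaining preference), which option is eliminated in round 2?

P

Round 1: T 320, S 266, Q 240, R 385, P 292. Eliminate Q.
Round 2: T 320, S 506, R 385, P 292. Eliminate P.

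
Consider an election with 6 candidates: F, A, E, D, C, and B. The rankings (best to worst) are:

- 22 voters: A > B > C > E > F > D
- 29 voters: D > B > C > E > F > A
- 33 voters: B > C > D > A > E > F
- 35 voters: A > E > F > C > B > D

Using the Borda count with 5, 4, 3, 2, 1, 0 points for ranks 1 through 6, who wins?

B

F: 22·1 + 29·1 + 33·0 + 35·3 = 156
A: 22·5 + 29·0 + 33·2 + 35·5 = 351
E: 22·2 + 29·2 + 33·1 + 35·4 = 275
D: 22·0 + 29·5 + 33·3 + 35·0 = 244
C: 22·3 + 29·3 + 33·4 + 35·2 = 355
B: 22·4 + 29·4 + 33·5 + 35·1 = 404
B has the highest Borda score (404).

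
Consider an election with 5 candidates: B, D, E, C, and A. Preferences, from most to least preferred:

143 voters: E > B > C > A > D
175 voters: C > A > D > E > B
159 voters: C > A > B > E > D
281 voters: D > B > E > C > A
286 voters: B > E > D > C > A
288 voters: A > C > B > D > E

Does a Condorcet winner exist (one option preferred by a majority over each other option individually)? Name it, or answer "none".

B vs D: 876–456 for B.
B vs E: 1014–318 for B.
B vs C: 710–622 for B.
B vs A: 710–622 for B.
B beats every other option head-to-head.

B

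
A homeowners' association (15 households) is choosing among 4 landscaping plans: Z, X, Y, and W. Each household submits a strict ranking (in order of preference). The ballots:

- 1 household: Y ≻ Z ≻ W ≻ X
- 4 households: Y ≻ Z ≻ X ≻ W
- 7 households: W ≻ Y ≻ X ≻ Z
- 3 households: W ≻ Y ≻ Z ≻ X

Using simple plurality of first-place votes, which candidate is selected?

W

First-place votes: Z 0, X 0, Y 5, W 10.
W has the most first-place votes.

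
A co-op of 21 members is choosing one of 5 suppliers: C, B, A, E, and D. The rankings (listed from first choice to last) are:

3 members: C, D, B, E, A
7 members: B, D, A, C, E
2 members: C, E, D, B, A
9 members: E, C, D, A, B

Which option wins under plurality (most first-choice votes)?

First-place votes: C 5, B 7, A 0, E 9, D 0.
E has the most first-place votes.

E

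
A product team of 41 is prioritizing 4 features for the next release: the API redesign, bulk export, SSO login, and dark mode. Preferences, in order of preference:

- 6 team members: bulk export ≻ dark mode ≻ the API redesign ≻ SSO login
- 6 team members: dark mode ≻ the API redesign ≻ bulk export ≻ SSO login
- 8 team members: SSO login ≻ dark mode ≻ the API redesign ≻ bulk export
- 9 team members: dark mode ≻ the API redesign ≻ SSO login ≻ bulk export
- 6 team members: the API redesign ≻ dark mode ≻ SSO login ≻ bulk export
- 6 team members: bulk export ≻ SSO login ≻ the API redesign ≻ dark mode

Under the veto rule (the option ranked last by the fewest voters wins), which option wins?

Last-place votes: the API redesign 0, bulk export 23, SSO login 12, dark mode 6.
the API redesign is ranked last by the fewest voters, so the API redesign wins.

the API redesign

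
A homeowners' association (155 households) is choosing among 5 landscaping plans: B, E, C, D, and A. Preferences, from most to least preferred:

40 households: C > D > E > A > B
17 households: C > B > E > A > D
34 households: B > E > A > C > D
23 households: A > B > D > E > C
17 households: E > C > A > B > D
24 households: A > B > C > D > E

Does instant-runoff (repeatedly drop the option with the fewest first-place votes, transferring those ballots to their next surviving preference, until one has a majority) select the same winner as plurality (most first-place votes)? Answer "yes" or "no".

no

Instant-runoff — R1 B 34, E 17, C 57, D 0, A 47 (D out); R2 B 34, E 17, C 57, A 47 (E out); R3 B 34, C 74, A 47 (B out); R4 C 74, A 81 (A winner). Winner: A.
Plurality — first-place votes: B 34, E 17, C 57, D 0, A 47. Winner: C.
The two methods disagree.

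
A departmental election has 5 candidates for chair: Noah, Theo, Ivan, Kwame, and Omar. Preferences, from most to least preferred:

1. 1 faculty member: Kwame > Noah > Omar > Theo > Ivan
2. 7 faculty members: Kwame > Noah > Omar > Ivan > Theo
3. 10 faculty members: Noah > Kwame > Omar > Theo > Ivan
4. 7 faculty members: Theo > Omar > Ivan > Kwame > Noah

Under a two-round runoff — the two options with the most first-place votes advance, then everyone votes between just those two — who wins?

Round 1 first-place votes: Noah 10, Theo 7, Ivan 0, Kwame 8, Omar 0.
Noah and Kwame advance.
Runoff: Noah is preferred to Kwame by 10 voters; Kwame by 15.
Kwame wins the runoff.

Kwame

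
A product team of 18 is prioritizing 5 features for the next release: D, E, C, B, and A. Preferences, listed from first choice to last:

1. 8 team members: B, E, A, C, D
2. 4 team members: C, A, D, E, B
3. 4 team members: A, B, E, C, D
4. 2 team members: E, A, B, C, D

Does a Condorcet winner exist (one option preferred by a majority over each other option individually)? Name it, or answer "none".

Checking pairwise contests:
E beats D 14–4.
B beats E 12–6.
E beats C 14–4.
A beats B 10–8.
E beats A 10–8.
Every option loses at least one head-to-head, so there is no Condorcet winner.

none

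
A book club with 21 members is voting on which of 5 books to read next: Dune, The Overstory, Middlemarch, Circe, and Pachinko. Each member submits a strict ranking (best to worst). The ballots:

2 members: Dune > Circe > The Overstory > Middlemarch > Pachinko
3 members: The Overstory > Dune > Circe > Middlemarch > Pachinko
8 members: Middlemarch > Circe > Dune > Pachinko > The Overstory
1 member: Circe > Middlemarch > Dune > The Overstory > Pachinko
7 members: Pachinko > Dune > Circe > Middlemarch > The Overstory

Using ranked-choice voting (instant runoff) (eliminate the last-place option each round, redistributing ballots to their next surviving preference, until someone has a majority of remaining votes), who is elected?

Middlemarch

Round 1: Dune 2, The Overstory 3, Middlemarch 8, Circe 1, Pachinko 7. Eliminate Circe.
Round 2: Dune 2, The Overstory 3, Middlemarch 9, Pachinko 7. Eliminate Dune.
Round 3: The Overstory 5, Middlemarch 9, Pachinko 7. Eliminate The Overstory.
Round 4: Middlemarch 14, Pachinko 7. Middlemarch has a majority.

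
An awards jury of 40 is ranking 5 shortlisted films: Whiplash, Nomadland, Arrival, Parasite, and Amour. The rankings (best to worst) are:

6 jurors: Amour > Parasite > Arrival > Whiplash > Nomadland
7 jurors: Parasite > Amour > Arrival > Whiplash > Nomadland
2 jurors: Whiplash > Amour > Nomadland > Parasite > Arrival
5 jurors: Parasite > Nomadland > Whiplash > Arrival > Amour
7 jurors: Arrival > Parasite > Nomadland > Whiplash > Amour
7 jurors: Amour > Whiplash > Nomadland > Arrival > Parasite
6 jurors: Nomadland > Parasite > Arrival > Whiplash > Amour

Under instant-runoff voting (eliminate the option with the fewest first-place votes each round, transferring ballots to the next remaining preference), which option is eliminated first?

Whiplash

Round 1: Whiplash 2, Nomadland 6, Arrival 7, Parasite 12, Amour 13. Eliminate Whiplash.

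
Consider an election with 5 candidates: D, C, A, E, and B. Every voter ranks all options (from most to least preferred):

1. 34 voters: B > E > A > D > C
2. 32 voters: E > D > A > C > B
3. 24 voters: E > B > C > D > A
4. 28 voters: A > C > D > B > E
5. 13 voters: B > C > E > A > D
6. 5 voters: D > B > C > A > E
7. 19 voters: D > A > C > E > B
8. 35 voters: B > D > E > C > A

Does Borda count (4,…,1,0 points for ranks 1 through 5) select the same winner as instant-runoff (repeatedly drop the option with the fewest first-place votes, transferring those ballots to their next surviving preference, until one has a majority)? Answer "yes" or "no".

yes

Borda — scores: D 411, C 286, A 319, E 441, B 443. Winner: B.
Instant-runoff — R1 D 24, C 0, A 28, E 56, B 82 (C out); R2 D 24, A 28, E 56, B 82 (D out); R3 A 47, E 56, B 87 (A out); R4 E 75, B 115 (B winner). Winner: B.
The two methods agree.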